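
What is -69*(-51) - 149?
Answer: 3370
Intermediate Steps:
-69*(-51) - 149 = 3519 - 149 = 3370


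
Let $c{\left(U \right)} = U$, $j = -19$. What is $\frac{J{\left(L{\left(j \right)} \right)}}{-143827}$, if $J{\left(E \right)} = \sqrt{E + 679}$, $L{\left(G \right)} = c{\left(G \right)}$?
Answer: $- \frac{2 \sqrt{165}}{143827} \approx -0.00017862$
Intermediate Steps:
$L{\left(G \right)} = G$
$J{\left(E \right)} = \sqrt{679 + E}$
$\frac{J{\left(L{\left(j \right)} \right)}}{-143827} = \frac{\sqrt{679 - 19}}{-143827} = \sqrt{660} \left(- \frac{1}{143827}\right) = 2 \sqrt{165} \left(- \frac{1}{143827}\right) = - \frac{2 \sqrt{165}}{143827}$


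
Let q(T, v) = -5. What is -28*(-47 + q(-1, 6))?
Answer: 1456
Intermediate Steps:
-28*(-47 + q(-1, 6)) = -28*(-47 - 5) = -28*(-52) = 1456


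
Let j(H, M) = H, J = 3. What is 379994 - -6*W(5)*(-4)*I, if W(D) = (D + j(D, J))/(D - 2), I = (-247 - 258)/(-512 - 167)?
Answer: 257975526/679 ≈ 3.7993e+5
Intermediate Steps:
I = 505/679 (I = -505/(-679) = -505*(-1/679) = 505/679 ≈ 0.74374)
W(D) = 2*D/(-2 + D) (W(D) = (D + D)/(D - 2) = (2*D)/(-2 + D) = 2*D/(-2 + D))
379994 - -6*W(5)*(-4)*I = 379994 - -12*5/(-2 + 5)*(-4)*505/679 = 379994 - -12*5/3*(-4)*505/679 = 379994 - -6*10/3*(-4)*505/679 = 379994 - (-20*(-4))*505/679 = 379994 - 80*505/679 = 379994 - 1*40400/679 = 379994 - 40400/679 = 257975526/679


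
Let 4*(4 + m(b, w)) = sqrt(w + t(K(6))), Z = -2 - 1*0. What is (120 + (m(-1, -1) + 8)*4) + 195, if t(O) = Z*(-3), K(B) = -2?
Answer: 331 + sqrt(5) ≈ 333.24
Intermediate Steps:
Z = -2 (Z = -2 + 0 = -2)
t(O) = 6 (t(O) = -2*(-3) = 6)
m(b, w) = -4 + sqrt(6 + w)/4 (m(b, w) = -4 + sqrt(w + 6)/4 = -4 + sqrt(6 + w)/4)
(120 + (m(-1, -1) + 8)*4) + 195 = (120 + ((-4 + sqrt(6 - 1)/4) + 8)*4) + 195 = (120 + ((-4 + sqrt(5)/4) + 8)*4) + 195 = (120 + (4 + sqrt(5)/4)*4) + 195 = (120 + (16 + sqrt(5))) + 195 = (136 + sqrt(5)) + 195 = 331 + sqrt(5)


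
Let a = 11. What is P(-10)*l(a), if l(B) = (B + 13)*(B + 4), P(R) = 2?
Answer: 720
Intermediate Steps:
l(B) = (4 + B)*(13 + B) (l(B) = (13 + B)*(4 + B) = (4 + B)*(13 + B))
P(-10)*l(a) = 2*(52 + 11² + 17*11) = 2*(52 + 121 + 187) = 2*360 = 720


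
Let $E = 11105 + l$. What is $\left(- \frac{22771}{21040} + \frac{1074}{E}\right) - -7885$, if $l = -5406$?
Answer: $\frac{945359204631}{119906960} \approx 7884.1$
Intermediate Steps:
$E = 5699$ ($E = 11105 - 5406 = 5699$)
$\left(- \frac{22771}{21040} + \frac{1074}{E}\right) - -7885 = \left(- \frac{22771}{21040} + \frac{1074}{5699}\right) - -7885 = \left(\left(-22771\right) \frac{1}{21040} + 1074 \cdot \frac{1}{5699}\right) + 7885 = \left(- \frac{22771}{21040} + \frac{1074}{5699}\right) + 7885 = - \frac{107174969}{119906960} + 7885 = \frac{945359204631}{119906960}$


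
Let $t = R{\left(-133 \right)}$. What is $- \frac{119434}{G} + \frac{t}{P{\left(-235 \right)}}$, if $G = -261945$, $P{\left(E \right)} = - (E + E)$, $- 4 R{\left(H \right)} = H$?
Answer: $\frac{51874921}{98491320} \approx 0.5267$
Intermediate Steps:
$R{\left(H \right)} = - \frac{H}{4}$
$t = \frac{133}{4}$ ($t = \left(- \frac{1}{4}\right) \left(-133\right) = \frac{133}{4} \approx 33.25$)
$P{\left(E \right)} = - 2 E$
$- \frac{119434}{G} + \frac{t}{P{\left(-235 \right)}} = - \frac{119434}{-261945} + \frac{133}{4 \left(\left(-2\right) \left(-235\right)\right)} = \left(-119434\right) \left(- \frac{1}{261945}\right) + \frac{133}{4 \cdot 470} = \frac{119434}{261945} + \frac{133}{4} \cdot \frac{1}{470} = \frac{119434}{261945} + \frac{133}{1880} = \frac{51874921}{98491320}$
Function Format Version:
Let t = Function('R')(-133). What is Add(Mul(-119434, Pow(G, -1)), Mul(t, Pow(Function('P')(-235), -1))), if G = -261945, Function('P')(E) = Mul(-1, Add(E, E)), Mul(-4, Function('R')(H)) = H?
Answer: Rational(51874921, 98491320) ≈ 0.52670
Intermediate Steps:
Function('R')(H) = Mul(Rational(-1, 4), H)
t = Rational(133, 4) (t = Mul(Rational(-1, 4), -133) = Rational(133, 4) ≈ 33.250)
Function('P')(E) = Mul(-2, E) (Function('P')(E) = Mul(-1, Mul(2, E)) = Mul(-2, E))
Add(Mul(-119434, Pow(G, -1)), Mul(t, Pow(Function('P')(-235), -1))) = Add(Mul(-119434, Pow(-261945, -1)), Mul(Rational(133, 4), Pow(Mul(-2, -235), -1))) = Add(Mul(-119434, Rational(-1, 261945)), Mul(Rational(133, 4), Pow(470, -1))) = Add(Rational(119434, 261945), Mul(Rational(133, 4), Rational(1, 470))) = Add(Rational(119434, 261945), Rational(133, 1880)) = Rational(51874921, 98491320)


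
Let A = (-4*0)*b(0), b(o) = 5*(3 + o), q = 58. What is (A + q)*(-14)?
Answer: -812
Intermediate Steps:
b(o) = 15 + 5*o
A = 0 (A = (-4*0)*(15 + 5*0) = 0*(15 + 0) = 0*15 = 0)
(A + q)*(-14) = (0 + 58)*(-14) = 58*(-14) = -812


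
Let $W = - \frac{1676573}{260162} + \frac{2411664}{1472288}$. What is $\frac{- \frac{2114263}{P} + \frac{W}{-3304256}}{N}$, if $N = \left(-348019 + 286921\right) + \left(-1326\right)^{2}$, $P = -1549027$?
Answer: $\frac{6968488221166567846595}{8664938388696255857604341824} \approx 8.0422 \cdot 10^{-7}$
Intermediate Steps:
$W = - \frac{28765234054}{5984896729}$ ($W = \left(-1676573\right) \frac{1}{260162} + 2411664 \cdot \frac{1}{1472288} = - \frac{1676573}{260162} + \frac{150729}{92018} = - \frac{28765234054}{5984896729} \approx -4.8063$)
$N = 1697178$ ($N = -61098 + 1758276 = 1697178$)
$\frac{- \frac{2114263}{P} + \frac{W}{-3304256}}{N} = \frac{- \frac{2114263}{-1549027} - \frac{28765234054}{5984896729 \left(-3304256\right)}}{1697178} = \left(\left(-2114263\right) \left(- \frac{1}{1549027}\right) - - \frac{14382617027}{9887815463089312}\right) \frac{1}{1697178} = \left(\frac{2114263}{1549027} + \frac{14382617027}{9887815463089312}\right) \frac{1}{1697178} = \frac{20905464663499703539785}{15316493123342847699424} \cdot \frac{1}{1697178} = \frac{6968488221166567846595}{8664938388696255857604341824}$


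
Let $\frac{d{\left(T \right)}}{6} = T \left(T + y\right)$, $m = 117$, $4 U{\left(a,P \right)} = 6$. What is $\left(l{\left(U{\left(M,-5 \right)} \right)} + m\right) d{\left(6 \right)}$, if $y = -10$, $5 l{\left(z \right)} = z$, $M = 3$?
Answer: $- \frac{84456}{5} \approx -16891.0$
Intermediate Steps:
$U{\left(a,P \right)} = \frac{3}{2}$ ($U{\left(a,P \right)} = \frac{1}{4} \cdot 6 = \frac{3}{2}$)
$l{\left(z \right)} = \frac{z}{5}$
$d{\left(T \right)} = 6 T \left(-10 + T\right)$ ($d{\left(T \right)} = 6 T \left(T - 10\right) = 6 T \left(-10 + T\right)$)
$\left(l{\left(U{\left(M,-5 \right)} \right)} + m\right) d{\left(6 \right)} = \left(\frac{1}{5} \cdot \frac{3}{2} + 117\right) 6 \cdot 6 \left(-10 + 6\right) = \left(\frac{3}{10} + 117\right) 6 \cdot 6 \left(-4\right) = \frac{1173}{10} \left(-144\right) = - \frac{84456}{5}$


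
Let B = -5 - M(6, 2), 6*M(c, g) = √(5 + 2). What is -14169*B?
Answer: 70845 + 4723*√7/2 ≈ 77093.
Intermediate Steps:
M(c, g) = √7/6 (M(c, g) = √(5 + 2)/6 = √7/6)
B = -5 - √7/6 ≈ -5.4410
-14169*B = -14169*(-5 - √7/6) = 70845 + 4723*√7/2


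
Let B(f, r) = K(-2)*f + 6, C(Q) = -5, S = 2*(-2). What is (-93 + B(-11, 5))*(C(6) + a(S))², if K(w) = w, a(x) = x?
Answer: -5265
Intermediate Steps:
S = -4
B(f, r) = 6 - 2*f (B(f, r) = -2*f + 6 = 6 - 2*f)
(-93 + B(-11, 5))*(C(6) + a(S))² = (-93 + (6 - 2*(-11)))*(-5 - 4)² = (-93 + (6 + 22))*(-9)² = (-93 + 28)*81 = -65*81 = -5265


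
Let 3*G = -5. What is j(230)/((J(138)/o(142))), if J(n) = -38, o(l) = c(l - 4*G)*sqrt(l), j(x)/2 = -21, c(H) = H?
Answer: 3122*sqrt(142)/19 ≈ 1958.0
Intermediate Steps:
G = -5/3 (G = (1/3)*(-5) = -5/3 ≈ -1.6667)
j(x) = -42 (j(x) = 2*(-21) = -42)
o(l) = sqrt(l)*(20/3 + l) (o(l) = (l - 4*(-5/3))*sqrt(l) = (l + 20/3)*sqrt(l) = (20/3 + l)*sqrt(l) = sqrt(l)*(20/3 + l))
j(230)/((J(138)/o(142))) = -42*(-sqrt(142)*(20/3 + 142)/38) = -42*(-223*sqrt(142)/57) = -(-3122)*sqrt(142)/19 = 3122*sqrt(142)/19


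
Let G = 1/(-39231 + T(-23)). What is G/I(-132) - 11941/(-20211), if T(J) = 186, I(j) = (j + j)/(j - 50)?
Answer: 20513786113/34722093780 ≈ 0.59080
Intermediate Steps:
I(j) = 2*j/(-50 + j) (I(j) = (2*j)/(-50 + j) = 2*j/(-50 + j))
G = -1/39045 (G = 1/(-39231 + 186) = 1/(-39045) = -1/39045 ≈ -2.5611e-5)
G/I(-132) - 11941/(-20211) = -1/(39045*(2*(-132)/(-50 - 132))) - 11941/(-20211) = -1/(39045*(2*(-132)/(-182))) - 11941*(-1/20211) = -1/(39045*(2*(-132)*(-1/182))) + 11941/20211 = -1/(39045*132/91) + 11941/20211 = -1/39045*91/132 + 11941/20211 = -91/5153940 + 11941/20211 = 20513786113/34722093780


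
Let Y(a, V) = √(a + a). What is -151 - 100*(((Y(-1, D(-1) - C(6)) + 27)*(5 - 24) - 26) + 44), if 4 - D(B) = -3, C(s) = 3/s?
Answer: 49349 + 1900*I*√2 ≈ 49349.0 + 2687.0*I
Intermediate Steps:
D(B) = 7 (D(B) = 4 - 1*(-3) = 4 + 3 = 7)
Y(a, V) = √2*√a (Y(a, V) = √(2*a) = √2*√a)
-151 - 100*(((Y(-1, D(-1) - C(6)) + 27)*(5 - 24) - 26) + 44) = -151 - 100*(((√2*√(-1) + 27)*(5 - 24) - 26) + 44) = -151 - 100*(((√2*I + 27)*(-19) - 26) + 44) = -151 - 100*(((I*√2 + 27)*(-19) - 26) + 44) = -151 - 100*(((27 + I*√2)*(-19) - 26) + 44) = -151 - 100*(((-513 - 19*I*√2) - 26) + 44) = -151 - 100*((-539 - 19*I*√2) + 44) = -151 - 100*(-495 - 19*I*√2) = -151 + (49500 + 1900*I*√2) = 49349 + 1900*I*√2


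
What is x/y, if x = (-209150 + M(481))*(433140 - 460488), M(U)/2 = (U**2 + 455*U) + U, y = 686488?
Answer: -2366436114/85811 ≈ -27577.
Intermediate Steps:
M(U) = 2*U**2 + 912*U (M(U) = 2*((U**2 + 455*U) + U) = 2*(U**2 + 456*U) = 2*U**2 + 912*U)
x = -18931488912 (x = (-209150 + 2*481*(456 + 481))*(433140 - 460488) = (-209150 + 2*481*937)*(-27348) = (-209150 + 901394)*(-27348) = 692244*(-27348) = -18931488912)
x/y = -18931488912/686488 = -18931488912*1/686488 = -2366436114/85811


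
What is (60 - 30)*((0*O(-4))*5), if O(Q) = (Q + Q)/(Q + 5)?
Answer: 0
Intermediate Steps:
O(Q) = 2*Q/(5 + Q) (O(Q) = (2*Q)/(5 + Q) = 2*Q/(5 + Q))
(60 - 30)*((0*O(-4))*5) = (60 - 30)*((0*(2*(-4)/(5 - 4)))*5) = 30*((0*(2*(-4)/1))*5) = 30*((0*(2*(-4)*1))*5) = 30*((0*(-8))*5) = 30*(0*5) = 30*0 = 0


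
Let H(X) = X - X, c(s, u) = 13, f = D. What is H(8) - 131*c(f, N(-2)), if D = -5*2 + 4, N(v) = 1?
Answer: -1703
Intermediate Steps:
D = -6 (D = -10 + 4 = -6)
f = -6
H(X) = 0
H(8) - 131*c(f, N(-2)) = 0 - 131*13 = 0 - 1703 = -1703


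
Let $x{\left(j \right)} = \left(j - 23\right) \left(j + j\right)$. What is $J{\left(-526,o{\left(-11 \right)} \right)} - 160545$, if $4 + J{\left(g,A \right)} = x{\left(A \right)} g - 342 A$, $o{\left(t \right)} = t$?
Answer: $-550235$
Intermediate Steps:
$x{\left(j \right)} = 2 j \left(-23 + j\right)$ ($x{\left(j \right)} = \left(-23 + j\right) 2 j = 2 j \left(-23 + j\right)$)
$J{\left(g,A \right)} = -4 - 342 A + 2 A g \left(-23 + A\right)$ ($J{\left(g,A \right)} = -4 - \left(342 A - 2 A \left(-23 + A\right) g\right) = -4 + \left(2 A g \left(-23 + A\right) - 342 A\right) = -4 + \left(- 342 A + 2 A g \left(-23 + A\right)\right) = -4 - 342 A + 2 A g \left(-23 + A\right)$)
$J{\left(-526,o{\left(-11 \right)} \right)} - 160545 = \left(-4 - -3762 + 2 \left(-11\right) \left(-526\right) \left(-23 - 11\right)\right) - 160545 = \left(-4 + 3762 + 2 \left(-11\right) \left(-526\right) \left(-34\right)\right) - 160545 = \left(-4 + 3762 - 393448\right) - 160545 = -389690 - 160545 = -550235$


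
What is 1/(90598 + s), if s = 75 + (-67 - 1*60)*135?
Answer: 1/73528 ≈ 1.3600e-5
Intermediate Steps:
s = -17070 (s = 75 + (-67 - 60)*135 = 75 - 127*135 = 75 - 17145 = -17070)
1/(90598 + s) = 1/(90598 - 17070) = 1/73528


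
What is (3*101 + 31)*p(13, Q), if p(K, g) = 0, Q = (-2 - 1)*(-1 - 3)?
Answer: 0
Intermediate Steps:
Q = 12 (Q = -3*(-4) = 12)
(3*101 + 31)*p(13, Q) = (3*101 + 31)*0 = (303 + 31)*0 = 334*0 = 0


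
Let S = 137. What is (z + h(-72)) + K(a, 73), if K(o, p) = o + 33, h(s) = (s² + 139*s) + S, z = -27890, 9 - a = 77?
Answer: -32612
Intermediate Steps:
a = -68 (a = 9 - 1*77 = 9 - 77 = -68)
h(s) = 137 + s² + 139*s (h(s) = (s² + 139*s) + 137 = 137 + s² + 139*s)
K(o, p) = 33 + o
(z + h(-72)) + K(a, 73) = (-27890 + (137 + (-72)² + 139*(-72))) + (33 - 68) = (-27890 + (137 + 5184 - 10008)) - 35 = (-27890 - 4687) - 35 = -32577 - 35 = -32612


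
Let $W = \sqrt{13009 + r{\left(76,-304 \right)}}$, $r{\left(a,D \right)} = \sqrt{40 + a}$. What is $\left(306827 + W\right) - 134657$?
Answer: $172170 + \sqrt{13009 + 2 \sqrt{29}} \approx 1.7228 \cdot 10^{5}$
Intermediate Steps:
$W = \sqrt{13009 + 2 \sqrt{29}}$ ($W = \sqrt{13009 + \sqrt{40 + 76}} = \sqrt{13009 + \sqrt{116}} = \sqrt{13009 + 2 \sqrt{29}} \approx 114.1$)
$\left(306827 + W\right) - 134657 = \left(306827 + \sqrt{13009 + 2 \sqrt{29}}\right) - 134657 = 172170 + \sqrt{13009 + 2 \sqrt{29}}$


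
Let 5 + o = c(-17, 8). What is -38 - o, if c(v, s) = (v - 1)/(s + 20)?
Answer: -453/14 ≈ -32.357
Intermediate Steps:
c(v, s) = (-1 + v)/(20 + s)
o = -79/14 (o = -5 + (-1 - 17)/(20 + 8) = -5 - 18/28 = -5 + (1/28)*(-18) = -5 - 9/14 = -79/14 ≈ -5.6429)
-38 - o = -38 - 1*(-79/14) = -38 + 79/14 = -453/14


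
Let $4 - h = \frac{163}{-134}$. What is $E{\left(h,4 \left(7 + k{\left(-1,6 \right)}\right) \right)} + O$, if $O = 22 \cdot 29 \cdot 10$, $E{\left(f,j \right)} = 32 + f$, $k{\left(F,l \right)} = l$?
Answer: $\frac{859907}{134} \approx 6417.2$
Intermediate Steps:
$h = \frac{699}{134}$ ($h = 4 - \frac{163}{-134} = 4 - 163 \left(- \frac{1}{134}\right) = 4 - - \frac{163}{134} = 4 + \frac{163}{134} = \frac{699}{134} \approx 5.2164$)
$O = 6380$ ($O = 638 \cdot 10 = 6380$)
$E{\left(h,4 \left(7 + k{\left(-1,6 \right)}\right) \right)} + O = \left(32 + \frac{699}{134}\right) + 6380 = \frac{4987}{134} + 6380 = \frac{859907}{134}$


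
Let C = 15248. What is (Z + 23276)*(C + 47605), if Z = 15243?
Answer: 2421034707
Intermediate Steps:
(Z + 23276)*(C + 47605) = (15243 + 23276)*(15248 + 47605) = 38519*62853 = 2421034707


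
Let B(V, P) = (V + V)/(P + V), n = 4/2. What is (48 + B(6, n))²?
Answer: 9801/4 ≈ 2450.3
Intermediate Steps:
n = 2 (n = 4*(½) = 2)
B(V, P) = 2*V/(P + V) (B(V, P) = (2*V)/(P + V) = 2*V/(P + V))
(48 + B(6, n))² = (48 + 2*6/(2 + 6))² = (48 + 2*6/8)² = (48 + 2*6*(⅛))² = (48 + 3/2)² = (99/2)² = 9801/4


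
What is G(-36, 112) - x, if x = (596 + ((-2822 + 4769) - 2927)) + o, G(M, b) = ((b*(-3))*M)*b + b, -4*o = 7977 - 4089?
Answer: 1356220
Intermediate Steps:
o = -972 (o = -(7977 - 4089)/4 = -1/4*3888 = -972)
G(M, b) = b - 3*M*b**2 (G(M, b) = ((-3*b)*M)*b + b = (-3*M*b)*b + b = -3*M*b**2 + b = b - 3*M*b**2)
x = -1356 (x = (596 + ((-2822 + 4769) - 2927)) - 972 = (596 + (1947 - 2927)) - 972 = (596 - 980) - 972 = -384 - 972 = -1356)
G(-36, 112) - x = 112*(1 - 3*(-36)*112) - 1*(-1356) = 112*(1 + 12096) + 1356 = 112*12097 + 1356 = 1354864 + 1356 = 1356220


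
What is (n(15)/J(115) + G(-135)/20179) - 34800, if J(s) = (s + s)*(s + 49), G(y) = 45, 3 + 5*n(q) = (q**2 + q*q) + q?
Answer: -66220204655151/1902879700 ≈ -34800.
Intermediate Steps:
n(q) = -3/5 + q/5 + 2*q**2/5 (n(q) = -3/5 + ((q**2 + q*q) + q)/5 = -3/5 + ((q**2 + q**2) + q)/5 = -3/5 + (2*q**2 + q)/5 = -3/5 + (q + 2*q**2)/5 = -3/5 + (q/5 + 2*q**2/5) = -3/5 + q/5 + 2*q**2/5)
J(s) = 2*s*(49 + s) (J(s) = (2*s)*(49 + s) = 2*s*(49 + s))
(n(15)/J(115) + G(-135)/20179) - 34800 = ((-3/5 + (1/5)*15 + (2/5)*15**2)/((2*115*(49 + 115))) + 45/20179) - 34800 = ((-3/5 + 3 + (2/5)*225)/((2*115*164)) + 45*(1/20179)) - 34800 = ((-3/5 + 3 + 90)/37720 + 45/20179) - 34800 = ((462/5)*(1/37720) + 45/20179) - 34800 = (231/94300 + 45/20179) - 34800 = 8904849/1902879700 - 34800 = -66220204655151/1902879700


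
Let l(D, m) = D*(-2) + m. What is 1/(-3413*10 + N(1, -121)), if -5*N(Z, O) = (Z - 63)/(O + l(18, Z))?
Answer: -390/13310731 ≈ -2.9300e-5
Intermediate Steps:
l(D, m) = m - 2*D (l(D, m) = -2*D + m = m - 2*D)
N(Z, O) = -(-63 + Z)/(5*(-36 + O + Z)) (N(Z, O) = -(Z - 63)/(5*(O + (Z - 2*18))) = -(-63 + Z)/(5*(O + (Z - 36))) = -(-63 + Z)/(5*(O + (-36 + Z))) = -(-63 + Z)/(5*(-36 + O + Z)))
1/(-3413*10 + N(1, -121)) = 1/(-3413*10 + (63 - 1*1)/(5*(-36 - 121 + 1))) = 1/(-34130 + (1/5)*(63 - 1)/(-156)) = 1/(-34130 + (1/5)*(-1/156)*62) = 1/(-34130 - 31/390) = 1/(-13310731/390) = -390/13310731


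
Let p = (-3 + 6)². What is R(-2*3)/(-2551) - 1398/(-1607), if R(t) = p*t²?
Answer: 3045630/4099457 ≈ 0.74294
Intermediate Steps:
p = 9 (p = 3² = 9)
R(t) = 9*t²
R(-2*3)/(-2551) - 1398/(-1607) = (9*(-2*3)²)/(-2551) - 1398/(-1607) = (9*(-6)²)*(-1/2551) - 1398*(-1/1607) = (9*36)*(-1/2551) + 1398/1607 = 324*(-1/2551) + 1398/1607 = -324/2551 + 1398/1607 = 3045630/4099457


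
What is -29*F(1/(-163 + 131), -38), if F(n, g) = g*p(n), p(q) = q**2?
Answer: 551/512 ≈ 1.0762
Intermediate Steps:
F(n, g) = g*n**2
-29*F(1/(-163 + 131), -38) = -(-1102)*(1/(-163 + 131))**2 = -(-1102)*(1/(-32))**2 = -(-1102)*(-1/32)**2 = -(-1102)/1024 = -29*(-19/512) = 551/512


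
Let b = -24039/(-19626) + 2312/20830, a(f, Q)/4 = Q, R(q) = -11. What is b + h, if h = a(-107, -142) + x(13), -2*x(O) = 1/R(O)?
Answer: -212335888879/374742115 ≈ -566.62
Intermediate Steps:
a(f, Q) = 4*Q
x(O) = 1/22 (x(O) = -½/(-11) = -½*(-1/11) = 1/22)
b = 91017947/68134930 (b = -24039*(-1/19626) + 2312*(1/20830) = 8013/6542 + 1156/10415 = 91017947/68134930 ≈ 1.3358)
h = -12495/22 (h = 4*(-142) + 1/22 = -568 + 1/22 = -12495/22 ≈ -567.95)
b + h = 91017947/68134930 - 12495/22 = -212335888879/374742115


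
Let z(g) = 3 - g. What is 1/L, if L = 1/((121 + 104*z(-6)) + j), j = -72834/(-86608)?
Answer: 45808745/43304 ≈ 1057.8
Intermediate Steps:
j = 36417/43304 (j = -72834*(-1/86608) = 36417/43304 ≈ 0.84096)
L = 43304/45808745 (L = 1/((121 + 104*(3 - 1*(-6))) + 36417/43304) = 1/((121 + 104*(3 + 6)) + 36417/43304) = 1/((121 + 104*9) + 36417/43304) = 1/((121 + 936) + 36417/43304) = 1/(1057 + 36417/43304) = 1/(45808745/43304) = 43304/45808745 ≈ 0.00094532)
1/L = 1/(43304/45808745) = 45808745/43304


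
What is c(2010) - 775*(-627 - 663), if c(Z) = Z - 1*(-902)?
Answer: 1002662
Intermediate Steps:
c(Z) = 902 + Z (c(Z) = Z + 902 = 902 + Z)
c(2010) - 775*(-627 - 663) = (902 + 2010) - 775*(-627 - 663) = 2912 - 775*(-1290) = 2912 - 1*(-999750) = 2912 + 999750 = 1002662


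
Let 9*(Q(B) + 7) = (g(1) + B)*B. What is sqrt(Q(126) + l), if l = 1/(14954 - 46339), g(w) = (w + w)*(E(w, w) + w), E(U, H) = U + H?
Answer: 6*sqrt(50372736690)/31385 ≈ 42.907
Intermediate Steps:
E(U, H) = H + U
g(w) = 6*w**2 (g(w) = (w + w)*((w + w) + w) = (2*w)*(2*w + w) = (2*w)*(3*w) = 6*w**2)
l = -1/31385 (l = 1/(-31385) = -1/31385 ≈ -3.1862e-5)
Q(B) = -7 + B*(6 + B)/9 (Q(B) = -7 + ((6*1**2 + B)*B)/9 = -7 + ((6*1 + B)*B)/9 = -7 + ((6 + B)*B)/9 = -7 + (B*(6 + B))/9 = -7 + B*(6 + B)/9)
sqrt(Q(126) + l) = sqrt((-7 + (1/9)*126**2 + (2/3)*126) - 1/31385) = sqrt((-7 + (1/9)*15876 + 84) - 1/31385) = sqrt((-7 + 1764 + 84) - 1/31385) = sqrt(1841 - 1/31385) = sqrt(57779784/31385) = 6*sqrt(50372736690)/31385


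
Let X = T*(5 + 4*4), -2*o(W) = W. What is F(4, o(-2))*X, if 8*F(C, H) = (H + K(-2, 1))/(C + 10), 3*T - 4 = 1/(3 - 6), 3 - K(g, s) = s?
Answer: 11/16 ≈ 0.68750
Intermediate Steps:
K(g, s) = 3 - s
o(W) = -W/2
T = 11/9 (T = 4/3 + 1/(3*(3 - 6)) = 4/3 + (1/3)/(-3) = 4/3 + (1/3)*(-1/3) = 4/3 - 1/9 = 11/9 ≈ 1.2222)
F(C, H) = (2 + H)/(8*(10 + C)) (F(C, H) = ((H + (3 - 1*1))/(C + 10))/8 = ((H + (3 - 1))/(10 + C))/8 = ((H + 2)/(10 + C))/8 = ((2 + H)/(10 + C))/8 = (2 + H)/(8*(10 + C)))
X = 77/3 (X = 11*(5 + 4*4)/9 = 11*(5 + 16)/9 = (11/9)*21 = 77/3 ≈ 25.667)
F(4, o(-2))*X = ((2 - 1/2*(-2))/(8*(10 + 4)))*(77/3) = ((1/8)*(2 + 1)/14)*(77/3) = ((1/8)*(1/14)*3)*(77/3) = (3/112)*(77/3) = 11/16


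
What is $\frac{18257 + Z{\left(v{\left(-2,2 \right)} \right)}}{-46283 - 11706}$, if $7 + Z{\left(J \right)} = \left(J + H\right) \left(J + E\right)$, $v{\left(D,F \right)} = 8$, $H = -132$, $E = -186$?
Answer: $- \frac{40322}{57989} \approx -0.69534$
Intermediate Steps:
$Z{\left(J \right)} = -7 + \left(-186 + J\right) \left(-132 + J\right)$ ($Z{\left(J \right)} = -7 + \left(J - 132\right) \left(J - 186\right) = -7 + \left(-132 + J\right) \left(-186 + J\right) = -7 + \left(-186 + J\right) \left(-132 + J\right)$)
$\frac{18257 + Z{\left(v{\left(-2,2 \right)} \right)}}{-46283 - 11706} = \frac{18257 + \left(24545 + 8^{2} - 2544\right)}{-46283 - 11706} = \frac{18257 + \left(24545 + 64 - 2544\right)}{-57989} = \left(18257 + 22065\right) \left(- \frac{1}{57989}\right) = 40322 \left(- \frac{1}{57989}\right) = - \frac{40322}{57989}$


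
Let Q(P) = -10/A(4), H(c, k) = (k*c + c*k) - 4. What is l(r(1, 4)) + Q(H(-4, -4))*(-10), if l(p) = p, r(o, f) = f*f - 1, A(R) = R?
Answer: 40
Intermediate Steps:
H(c, k) = -4 + 2*c*k (H(c, k) = (c*k + c*k) - 4 = 2*c*k - 4 = -4 + 2*c*k)
r(o, f) = -1 + f² (r(o, f) = f² - 1 = -1 + f²)
Q(P) = -5/2 (Q(P) = -10/4 = -10*¼ = -5/2)
l(r(1, 4)) + Q(H(-4, -4))*(-10) = (-1 + 4²) - 5/2*(-10) = (-1 + 16) + 25 = 15 + 25 = 40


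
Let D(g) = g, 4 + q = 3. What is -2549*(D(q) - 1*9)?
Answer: 25490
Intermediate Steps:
q = -1 (q = -4 + 3 = -1)
-2549*(D(q) - 1*9) = -2549*(-1 - 1*9) = -2549*(-1 - 9) = -2549*(-10) = 25490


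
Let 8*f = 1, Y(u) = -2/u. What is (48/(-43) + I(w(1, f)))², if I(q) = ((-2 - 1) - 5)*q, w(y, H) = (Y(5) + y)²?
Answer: 18455616/1155625 ≈ 15.970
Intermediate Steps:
f = ⅛ (f = (⅛)*1 = ⅛ ≈ 0.12500)
w(y, H) = (-⅖ + y)² (w(y, H) = (-2/5 + y)² = (-2*⅕ + y)² = (-⅖ + y)²)
I(q) = -8*q (I(q) = (-3 - 5)*q = -8*q)
(48/(-43) + I(w(1, f)))² = (48/(-43) - 8*(-2 + 5*1)²/25)² = (48*(-1/43) - 8*(-2 + 5)²/25)² = (-48/43 - 8*3²/25)² = (-48/43 - 8*9/25)² = (-48/43 - 72/25)² = (-4296/1075)² = 18455616/1155625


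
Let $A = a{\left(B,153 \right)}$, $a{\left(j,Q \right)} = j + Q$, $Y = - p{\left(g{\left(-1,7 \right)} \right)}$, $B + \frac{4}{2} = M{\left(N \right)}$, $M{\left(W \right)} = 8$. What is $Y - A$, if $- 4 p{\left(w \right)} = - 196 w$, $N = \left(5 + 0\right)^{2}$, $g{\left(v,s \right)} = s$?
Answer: $-502$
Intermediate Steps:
$N = 25$ ($N = 5^{2} = 25$)
$p{\left(w \right)} = 49 w$ ($p{\left(w \right)} = - \frac{\left(-196\right) w}{4} = 49 w$)
$B = 6$ ($B = -2 + 8 = 6$)
$Y = -343$ ($Y = - 49 \cdot 7 = \left(-1\right) 343 = -343$)
$a{\left(j,Q \right)} = Q + j$
$A = 159$ ($A = 153 + 6 = 159$)
$Y - A = -343 - 159 = -502$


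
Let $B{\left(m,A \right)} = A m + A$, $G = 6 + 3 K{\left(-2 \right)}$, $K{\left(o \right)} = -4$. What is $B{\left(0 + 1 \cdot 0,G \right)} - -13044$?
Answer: $13038$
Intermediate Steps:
$G = -6$ ($G = 6 + 3 \left(-4\right) = 6 - 12 = -6$)
$B{\left(m,A \right)} = A + A m$
$B{\left(0 + 1 \cdot 0,G \right)} - -13044 = - 6 \left(1 + \left(0 + 1 \cdot 0\right)\right) - -13044 = - 6 \left(1 + \left(0 + 0\right)\right) + 13044 = - 6 \left(1 + 0\right) + 13044 = \left(-6\right) 1 + 13044 = -6 + 13044 = 13038$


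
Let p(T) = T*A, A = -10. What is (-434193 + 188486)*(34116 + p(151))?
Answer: -8011522442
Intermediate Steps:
p(T) = -10*T (p(T) = T*(-10) = -10*T)
(-434193 + 188486)*(34116 + p(151)) = (-434193 + 188486)*(34116 - 10*151) = -245707*(34116 - 1510) = -245707*32606 = -8011522442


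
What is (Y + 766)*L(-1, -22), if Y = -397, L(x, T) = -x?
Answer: 369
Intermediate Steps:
(Y + 766)*L(-1, -22) = (-397 + 766)*(-1*(-1)) = 369*1 = 369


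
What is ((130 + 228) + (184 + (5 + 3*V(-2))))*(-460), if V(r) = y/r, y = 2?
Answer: -250240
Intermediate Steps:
V(r) = 2/r
((130 + 228) + (184 + (5 + 3*V(-2))))*(-460) = ((130 + 228) + (184 + (5 + 3*(2/(-2)))))*(-460) = (358 + (184 + (5 + 3*(2*(-½)))))*(-460) = (358 + (184 + (5 + 3*(-1))))*(-460) = (358 + (184 + (5 - 3)))*(-460) = (358 + (184 + 2))*(-460) = (358 + 186)*(-460) = 544*(-460) = -250240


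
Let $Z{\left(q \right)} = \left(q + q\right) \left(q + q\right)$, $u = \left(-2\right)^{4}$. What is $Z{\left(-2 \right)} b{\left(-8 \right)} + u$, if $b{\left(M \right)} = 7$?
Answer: $128$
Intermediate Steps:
$u = 16$
$Z{\left(q \right)} = 4 q^{2}$ ($Z{\left(q \right)} = 2 q 2 q = 4 q^{2}$)
$Z{\left(-2 \right)} b{\left(-8 \right)} + u = 4 \left(-2\right)^{2} \cdot 7 + 16 = 4 \cdot 4 \cdot 7 + 16 = 16 \cdot 7 + 16 = 112 + 16 = 128$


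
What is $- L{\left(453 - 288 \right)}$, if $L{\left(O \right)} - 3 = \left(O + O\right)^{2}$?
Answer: $-108903$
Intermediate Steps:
$L{\left(O \right)} = 3 + 4 O^{2}$ ($L{\left(O \right)} = 3 + \left(O + O\right)^{2} = 3 + \left(2 O\right)^{2} = 3 + 4 O^{2}$)
$- L{\left(453 - 288 \right)} = - (3 + 4 \left(453 - 288\right)^{2}) = - (3 + 4 \cdot 165^{2}) = - (3 + 4 \cdot 27225) = - (3 + 108900) = \left(-1\right) 108903 = -108903$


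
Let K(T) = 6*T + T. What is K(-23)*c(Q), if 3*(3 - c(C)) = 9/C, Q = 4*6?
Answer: -3703/8 ≈ -462.88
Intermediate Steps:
K(T) = 7*T
Q = 24
c(C) = 3 - 3/C
K(-23)*c(Q) = (7*(-23))*(3 - 3/24) = -161*(3 - 3*1/24) = -161*(3 - ⅛) = -161*23/8 = -3703/8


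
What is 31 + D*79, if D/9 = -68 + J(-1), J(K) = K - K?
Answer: -48317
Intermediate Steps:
J(K) = 0
D = -612 (D = 9*(-68 + 0) = 9*(-68) = -612)
31 + D*79 = 31 - 612*79 = 31 - 48348 = -48317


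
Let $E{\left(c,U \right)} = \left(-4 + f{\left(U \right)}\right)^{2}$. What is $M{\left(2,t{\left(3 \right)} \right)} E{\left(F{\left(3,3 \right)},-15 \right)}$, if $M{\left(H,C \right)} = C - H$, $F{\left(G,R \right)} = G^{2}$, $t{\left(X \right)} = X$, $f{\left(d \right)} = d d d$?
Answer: $11417641$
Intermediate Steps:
$f{\left(d \right)} = d^{3}$ ($f{\left(d \right)} = d^{2} d = d^{3}$)
$E{\left(c,U \right)} = \left(-4 + U^{3}\right)^{2}$
$M{\left(2,t{\left(3 \right)} \right)} E{\left(F{\left(3,3 \right)},-15 \right)} = \left(3 - 2\right) \left(-4 + \left(-15\right)^{3}\right)^{2} = \left(3 - 2\right) \left(-4 - 3375\right)^{2} = 1 \left(-3379\right)^{2} = 1 \cdot 11417641 = 11417641$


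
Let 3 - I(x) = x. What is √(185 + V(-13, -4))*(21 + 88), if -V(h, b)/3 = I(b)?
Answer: 218*√41 ≈ 1395.9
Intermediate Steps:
I(x) = 3 - x
V(h, b) = -9 + 3*b (V(h, b) = -3*(3 - b) = -9 + 3*b)
√(185 + V(-13, -4))*(21 + 88) = √(185 + (-9 + 3*(-4)))*(21 + 88) = √(185 + (-9 - 12))*109 = √(185 - 21)*109 = √164*109 = (2*√41)*109 = 218*√41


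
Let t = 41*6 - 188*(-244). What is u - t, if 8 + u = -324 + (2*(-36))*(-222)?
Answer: -30466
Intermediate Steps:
u = 15652 (u = -8 + (-324 + (2*(-36))*(-222)) = -8 + (-324 - 72*(-222)) = -8 + (-324 + 15984) = -8 + 15660 = 15652)
t = 46118 (t = 246 + 45872 = 46118)
u - t = 15652 - 1*46118 = 15652 - 46118 = -30466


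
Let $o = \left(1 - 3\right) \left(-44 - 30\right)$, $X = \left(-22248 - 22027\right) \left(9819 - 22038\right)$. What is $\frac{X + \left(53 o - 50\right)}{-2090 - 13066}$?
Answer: $- \frac{180334673}{5052} \approx -35696.0$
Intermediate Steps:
$X = 540996225$ ($X = \left(-44275\right) \left(-12219\right) = 540996225$)
$o = 148$ ($o = \left(-2\right) \left(-74\right) = 148$)
$\frac{X + \left(53 o - 50\right)}{-2090 - 13066} = \frac{540996225 + \left(53 \cdot 148 - 50\right)}{-2090 - 13066} = \frac{540996225 + \left(7844 - 50\right)}{-15156} = \left(540996225 + 7794\right) \left(- \frac{1}{15156}\right) = 541004019 \left(- \frac{1}{15156}\right) = - \frac{180334673}{5052}$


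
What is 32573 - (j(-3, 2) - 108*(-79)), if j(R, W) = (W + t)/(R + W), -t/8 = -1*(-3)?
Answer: 24019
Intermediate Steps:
t = -24 (t = -(-8)*(-3) = -8*3 = -24)
j(R, W) = (-24 + W)/(R + W) (j(R, W) = (W - 24)/(R + W) = (-24 + W)/(R + W))
32573 - (j(-3, 2) - 108*(-79)) = 32573 - ((-24 + 2)/(-3 + 2) - 108*(-79)) = 32573 - (-22/(-1) + 8532) = 32573 - (-1*(-22) + 8532) = 32573 - (22 + 8532) = 32573 - 1*8554 = 32573 - 8554 = 24019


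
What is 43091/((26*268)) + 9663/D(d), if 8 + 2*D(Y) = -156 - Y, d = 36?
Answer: -15755671/174200 ≈ -90.446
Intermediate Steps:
D(Y) = -82 - Y/2 (D(Y) = -4 + (-156 - Y)/2 = -4 + (-78 - Y/2) = -82 - Y/2)
43091/((26*268)) + 9663/D(d) = 43091/((26*268)) + 9663/(-82 - ½*36) = 43091/6968 + 9663/(-82 - 18) = 43091*(1/6968) + 9663/(-100) = 43091/6968 + 9663*(-1/100) = 43091/6968 - 9663/100 = -15755671/174200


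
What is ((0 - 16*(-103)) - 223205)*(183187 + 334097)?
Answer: -114607891188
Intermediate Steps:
((0 - 16*(-103)) - 223205)*(183187 + 334097) = ((0 + 1648) - 223205)*517284 = (1648 - 223205)*517284 = -221557*517284 = -114607891188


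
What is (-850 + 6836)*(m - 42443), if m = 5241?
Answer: -222691172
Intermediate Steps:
(-850 + 6836)*(m - 42443) = (-850 + 6836)*(5241 - 42443) = 5986*(-37202) = -222691172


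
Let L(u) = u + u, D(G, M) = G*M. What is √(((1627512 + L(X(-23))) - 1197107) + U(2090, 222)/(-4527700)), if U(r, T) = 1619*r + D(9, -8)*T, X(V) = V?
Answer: √88223732108040998/452770 ≈ 656.02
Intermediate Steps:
U(r, T) = -72*T + 1619*r (U(r, T) = 1619*r + (9*(-8))*T = 1619*r - 72*T = -72*T + 1619*r)
L(u) = 2*u
√(((1627512 + L(X(-23))) - 1197107) + U(2090, 222)/(-4527700)) = √(((1627512 + 2*(-23)) - 1197107) + (-72*222 + 1619*2090)/(-4527700)) = √(((1627512 - 46) - 1197107) + (-15984 + 3383710)*(-1/4527700)) = √((1627466 - 1197107) + 3367726*(-1/4527700)) = √(430359 - 1683863/2263850) = √(974266538287/2263850) = √88223732108040998/452770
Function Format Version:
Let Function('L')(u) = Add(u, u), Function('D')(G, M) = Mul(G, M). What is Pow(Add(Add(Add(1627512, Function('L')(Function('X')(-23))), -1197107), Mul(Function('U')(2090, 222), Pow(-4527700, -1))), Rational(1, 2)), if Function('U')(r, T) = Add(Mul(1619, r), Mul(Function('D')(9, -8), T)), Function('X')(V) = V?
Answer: Mul(Rational(1, 452770), Pow(88223732108040998, Rational(1, 2))) ≈ 656.02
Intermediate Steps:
Function('U')(r, T) = Add(Mul(-72, T), Mul(1619, r)) (Function('U')(r, T) = Add(Mul(1619, r), Mul(Mul(9, -8), T)) = Add(Mul(1619, r), Mul(-72, T)) = Add(Mul(-72, T), Mul(1619, r)))
Function('L')(u) = Mul(2, u)
Pow(Add(Add(Add(1627512, Function('L')(Function('X')(-23))), -1197107), Mul(Function('U')(2090, 222), Pow(-4527700, -1))), Rational(1, 2)) = Pow(Add(Add(Add(1627512, Mul(2, -23)), -1197107), Mul(Add(Mul(-72, 222), Mul(1619, 2090)), Pow(-4527700, -1))), Rational(1, 2)) = Pow(Add(Add(Add(1627512, -46), -1197107), Mul(Add(-15984, 3383710), Rational(-1, 4527700))), Rational(1, 2)) = Pow(Add(Add(1627466, -1197107), Mul(3367726, Rational(-1, 4527700))), Rational(1, 2)) = Pow(Add(430359, Rational(-1683863, 2263850)), Rational(1, 2)) = Pow(Rational(974266538287, 2263850), Rational(1, 2)) = Mul(Rational(1, 452770), Pow(88223732108040998, Rational(1, 2)))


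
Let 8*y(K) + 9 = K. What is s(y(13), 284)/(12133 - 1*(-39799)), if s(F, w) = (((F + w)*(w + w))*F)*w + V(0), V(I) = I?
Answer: 5736658/12983 ≈ 441.86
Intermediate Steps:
y(K) = -9/8 + K/8
s(F, w) = 2*F*w²*(F + w) (s(F, w) = (((F + w)*(w + w))*F)*w + 0 = (((F + w)*(2*w))*F)*w + 0 = ((2*w*(F + w))*F)*w + 0 = (2*F*w*(F + w))*w + 0 = 2*F*w²*(F + w) + 0 = 2*F*w²*(F + w))
s(y(13), 284)/(12133 - 1*(-39799)) = (2*(-9/8 + (⅛)*13)*284²*((-9/8 + (⅛)*13) + 284))/(12133 - 1*(-39799)) = (2*(-9/8 + 13/8)*80656*((-9/8 + 13/8) + 284))/(12133 + 39799) = (2*(½)*80656*(½ + 284))/51932 = (2*(½)*80656*(569/2))*(1/51932) = 22946632*(1/51932) = 5736658/12983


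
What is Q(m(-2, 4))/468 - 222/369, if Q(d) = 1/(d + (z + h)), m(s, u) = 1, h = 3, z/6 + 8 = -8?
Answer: -1062089/1765296 ≈ -0.60165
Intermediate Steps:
z = -96 (z = -48 + 6*(-8) = -48 - 48 = -96)
Q(d) = 1/(-93 + d) (Q(d) = 1/(d + (-96 + 3)) = 1/(d - 93) = 1/(-93 + d))
Q(m(-2, 4))/468 - 222/369 = 1/((-93 + 1)*468) - 222/369 = (1/468)/(-92) - 222*1/369 = -1/92*1/468 - 74/123 = -1/43056 - 74/123 = -1062089/1765296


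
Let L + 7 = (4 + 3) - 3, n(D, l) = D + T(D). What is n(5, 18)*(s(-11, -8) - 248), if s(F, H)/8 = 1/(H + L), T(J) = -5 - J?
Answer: 13680/11 ≈ 1243.6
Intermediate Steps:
n(D, l) = -5 (n(D, l) = D + (-5 - D) = -5)
L = -3 (L = -7 + ((4 + 3) - 3) = -7 + (7 - 3) = -7 + 4 = -3)
s(F, H) = 8/(-3 + H) (s(F, H) = 8/(H - 3) = 8/(-3 + H))
n(5, 18)*(s(-11, -8) - 248) = -5*(8/(-3 - 8) - 248) = -5*(8/(-11) - 248) = -5*(8*(-1/11) - 248) = -5*(-8/11 - 248) = -5*(-2736/11) = 13680/11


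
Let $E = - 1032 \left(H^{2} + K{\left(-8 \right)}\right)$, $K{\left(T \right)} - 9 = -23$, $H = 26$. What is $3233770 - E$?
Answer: $3916954$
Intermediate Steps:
$K{\left(T \right)} = -14$ ($K{\left(T \right)} = 9 - 23 = -14$)
$E = -683184$ ($E = - 1032 \left(26^{2} - 14\right) = - 1032 \left(676 - 14\right) = \left(-1032\right) 662 = -683184$)
$3233770 - E = 3233770 - -683184 = 3233770 + 683184 = 3916954$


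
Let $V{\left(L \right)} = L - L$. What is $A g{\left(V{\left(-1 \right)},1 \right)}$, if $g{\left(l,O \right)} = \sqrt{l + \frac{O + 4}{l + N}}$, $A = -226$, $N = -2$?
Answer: $- 113 i \sqrt{10} \approx - 357.34 i$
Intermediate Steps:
$V{\left(L \right)} = 0$
$g{\left(l,O \right)} = \sqrt{l + \frac{4 + O}{-2 + l}}$ ($g{\left(l,O \right)} = \sqrt{l + \frac{O + 4}{l - 2}} = \sqrt{l + \frac{4 + O}{-2 + l}}$)
$A g{\left(V{\left(-1 \right)},1 \right)} = - 226 \sqrt{\frac{4 + 1 + 0 \left(-2 + 0\right)}{-2 + 0}} = - 226 \sqrt{\frac{4 + 1 + 0 \left(-2\right)}{-2}} = - 226 \sqrt{- \frac{4 + 1 + 0}{2}} = - 226 \sqrt{\left(- \frac{1}{2}\right) 5} = - 226 \sqrt{- \frac{5}{2}} = - 226 \frac{i \sqrt{10}}{2} = - 113 i \sqrt{10}$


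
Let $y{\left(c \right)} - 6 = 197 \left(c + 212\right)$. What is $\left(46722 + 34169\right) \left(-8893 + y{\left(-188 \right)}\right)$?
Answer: $-336425669$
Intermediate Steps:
$y{\left(c \right)} = 41770 + 197 c$ ($y{\left(c \right)} = 6 + 197 \left(c + 212\right) = 6 + 197 \left(212 + c\right) = 6 + \left(41764 + 197 c\right) = 41770 + 197 c$)
$\left(46722 + 34169\right) \left(-8893 + y{\left(-188 \right)}\right) = \left(46722 + 34169\right) \left(-8893 + \left(41770 + 197 \left(-188\right)\right)\right) = 80891 \left(-8893 + \left(41770 - 37036\right)\right) = 80891 \left(-8893 + 4734\right) = 80891 \left(-4159\right) = -336425669$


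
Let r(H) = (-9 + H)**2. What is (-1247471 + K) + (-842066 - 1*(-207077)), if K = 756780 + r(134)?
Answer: -1110055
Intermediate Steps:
K = 772405 (K = 756780 + (-9 + 134)**2 = 756780 + 125**2 = 756780 + 15625 = 772405)
(-1247471 + K) + (-842066 - 1*(-207077)) = (-1247471 + 772405) + (-842066 - 1*(-207077)) = -475066 + (-842066 + 207077) = -475066 - 634989 = -1110055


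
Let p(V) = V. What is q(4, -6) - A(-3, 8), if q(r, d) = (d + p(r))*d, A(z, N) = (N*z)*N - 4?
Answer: 208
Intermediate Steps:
A(z, N) = -4 + z*N**2 (A(z, N) = z*N**2 - 4 = -4 + z*N**2)
q(r, d) = d*(d + r) (q(r, d) = (d + r)*d = d*(d + r))
q(4, -6) - A(-3, 8) = -6*(-6 + 4) - (-4 - 3*8**2) = -6*(-2) - (-4 - 3*64) = 12 - (-4 - 192) = 12 - 1*(-196) = 12 + 196 = 208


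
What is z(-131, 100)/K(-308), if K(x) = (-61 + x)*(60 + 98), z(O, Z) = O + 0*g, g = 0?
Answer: 131/58302 ≈ 0.0022469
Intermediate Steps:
z(O, Z) = O (z(O, Z) = O + 0*0 = O + 0 = O)
K(x) = -9638 + 158*x (K(x) = (-61 + x)*158 = -9638 + 158*x)
z(-131, 100)/K(-308) = -131/(-9638 + 158*(-308)) = -131/(-9638 - 48664) = -131/(-58302) = -131*(-1/58302) = 131/58302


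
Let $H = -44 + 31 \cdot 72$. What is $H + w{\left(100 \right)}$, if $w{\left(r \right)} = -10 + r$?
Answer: $2278$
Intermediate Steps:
$H = 2188$ ($H = -44 + 2232 = 2188$)
$H + w{\left(100 \right)} = 2188 + \left(-10 + 100\right) = 2188 + 90 = 2278$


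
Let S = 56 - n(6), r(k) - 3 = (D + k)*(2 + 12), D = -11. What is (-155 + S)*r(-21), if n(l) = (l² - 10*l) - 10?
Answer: 28925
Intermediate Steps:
n(l) = -10 + l² - 10*l
r(k) = -151 + 14*k (r(k) = 3 + (-11 + k)*(2 + 12) = 3 + (-11 + k)*14 = 3 + (-154 + 14*k) = -151 + 14*k)
S = 90 (S = 56 - (-10 + 6² - 10*6) = 56 - (-10 + 36 - 60) = 56 - 1*(-34) = 56 + 34 = 90)
(-155 + S)*r(-21) = (-155 + 90)*(-151 + 14*(-21)) = -65*(-151 - 294) = -65*(-445) = 28925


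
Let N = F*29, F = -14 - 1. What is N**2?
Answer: 189225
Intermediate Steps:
F = -15
N = -435 (N = -15*29 = -435)
N**2 = (-435)**2 = 189225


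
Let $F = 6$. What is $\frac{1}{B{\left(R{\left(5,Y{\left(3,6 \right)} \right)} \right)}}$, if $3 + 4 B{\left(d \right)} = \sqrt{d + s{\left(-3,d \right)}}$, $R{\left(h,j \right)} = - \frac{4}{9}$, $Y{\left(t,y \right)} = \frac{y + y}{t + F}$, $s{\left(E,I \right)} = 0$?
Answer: $- \frac{108}{85} - \frac{24 i}{85} \approx -1.2706 - 0.28235 i$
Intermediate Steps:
$Y{\left(t,y \right)} = \frac{2 y}{6 + t}$ ($Y{\left(t,y \right)} = \frac{y + y}{t + 6} = \frac{2 y}{6 + t}$)
$R{\left(h,j \right)} = - \frac{4}{9}$ ($R{\left(h,j \right)} = \left(-4\right) \frac{1}{9} = - \frac{4}{9}$)
$B{\left(d \right)} = - \frac{3}{4} + \frac{\sqrt{d}}{4}$ ($B{\left(d \right)} = - \frac{3}{4} + \frac{\sqrt{d + 0}}{4} = - \frac{3}{4} + \frac{\sqrt{d}}{4}$)
$\frac{1}{B{\left(R{\left(5,Y{\left(3,6 \right)} \right)} \right)}} = \frac{1}{- \frac{3}{4} + \frac{\sqrt{- \frac{4}{9}}}{4}} = \frac{1}{- \frac{3}{4} + \frac{\frac{2}{3} i}{4}} = \frac{1}{- \frac{3}{4} + \frac{i}{6}} = \frac{144 \left(- \frac{3}{4} - \frac{i}{6}\right)}{85}$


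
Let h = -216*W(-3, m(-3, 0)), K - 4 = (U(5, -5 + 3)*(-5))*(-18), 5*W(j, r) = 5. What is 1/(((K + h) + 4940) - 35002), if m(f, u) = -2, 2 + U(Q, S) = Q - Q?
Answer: -1/30454 ≈ -3.2836e-5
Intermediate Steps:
U(Q, S) = -2 (U(Q, S) = -2 + (Q - Q) = -2 + 0 = -2)
W(j, r) = 1 (W(j, r) = (⅕)*5 = 1)
K = -176 (K = 4 - 2*(-5)*(-18) = 4 + 10*(-18) = 4 - 180 = -176)
h = -216 (h = -216*1 = -216)
1/(((K + h) + 4940) - 35002) = 1/(((-176 - 216) + 4940) - 35002) = 1/((-392 + 4940) - 35002) = 1/(4548 - 35002) = 1/(-30454) = -1/30454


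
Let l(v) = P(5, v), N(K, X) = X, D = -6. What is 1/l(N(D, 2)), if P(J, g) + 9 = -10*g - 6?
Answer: -1/35 ≈ -0.028571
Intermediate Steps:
P(J, g) = -15 - 10*g (P(J, g) = -9 + (-10*g - 6) = -9 + (-6 - 10*g) = -15 - 10*g)
l(v) = -15 - 10*v
1/l(N(D, 2)) = 1/(-15 - 10*2) = 1/(-15 - 20) = 1/(-35) = -1/35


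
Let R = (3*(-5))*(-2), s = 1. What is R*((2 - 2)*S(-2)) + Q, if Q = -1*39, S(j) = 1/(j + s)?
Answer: -39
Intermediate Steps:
S(j) = 1/(1 + j) (S(j) = 1/(j + 1) = 1/(1 + j))
Q = -39
R = 30 (R = -15*(-2) = 30)
R*((2 - 2)*S(-2)) + Q = 30*((2 - 2)/(1 - 2)) - 39 = 30*(0/(-1)) - 39 = 30*(0*(-1)) - 39 = 30*0 - 39 = 0 - 39 = -39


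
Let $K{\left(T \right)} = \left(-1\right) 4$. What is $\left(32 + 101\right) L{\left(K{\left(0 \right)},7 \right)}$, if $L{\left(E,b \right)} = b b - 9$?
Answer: $5320$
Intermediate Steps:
$K{\left(T \right)} = -4$
$L{\left(E,b \right)} = -9 + b^{2}$ ($L{\left(E,b \right)} = b^{2} - 9 = -9 + b^{2}$)
$\left(32 + 101\right) L{\left(K{\left(0 \right)},7 \right)} = \left(32 + 101\right) \left(-9 + 7^{2}\right) = 133 \left(-9 + 49\right) = 133 \cdot 40 = 5320$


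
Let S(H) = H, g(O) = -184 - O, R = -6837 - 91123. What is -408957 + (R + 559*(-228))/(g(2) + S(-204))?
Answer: -79633909/195 ≈ -4.0838e+5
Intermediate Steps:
R = -97960
-408957 + (R + 559*(-228))/(g(2) + S(-204)) = -408957 + (-97960 + 559*(-228))/((-184 - 1*2) - 204) = -408957 + (-97960 - 127452)/((-184 - 2) - 204) = -408957 - 225412/(-186 - 204) = -408957 - 225412/(-390) = -408957 - 225412*(-1/390) = -408957 + 112706/195 = -79633909/195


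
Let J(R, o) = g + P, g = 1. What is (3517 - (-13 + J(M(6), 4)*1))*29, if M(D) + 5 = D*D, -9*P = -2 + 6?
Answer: 921185/9 ≈ 1.0235e+5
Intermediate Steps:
P = -4/9 (P = -(-2 + 6)/9 = -⅑*4 = -4/9 ≈ -0.44444)
M(D) = -5 + D² (M(D) = -5 + D*D = -5 + D²)
J(R, o) = 5/9 (J(R, o) = 1 - 4/9 = 5/9)
(3517 - (-13 + J(M(6), 4)*1))*29 = (3517 - (-13 + (5/9)*1))*29 = (3517 - (-13 + 5/9))*29 = (3517 - 1*(-112/9))*29 = (3517 + 112/9)*29 = (31765/9)*29 = 921185/9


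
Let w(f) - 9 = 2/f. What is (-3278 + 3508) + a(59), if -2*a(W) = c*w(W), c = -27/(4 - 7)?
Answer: 22343/118 ≈ 189.35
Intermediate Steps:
c = 9 (c = -27/(-3) = -27*(-⅓) = 9)
w(f) = 9 + 2/f
a(W) = -81/2 - 9/W (a(W) = -9*(9 + 2/W)/2 = -(81 + 18/W)/2 = -81/2 - 9/W)
(-3278 + 3508) + a(59) = (-3278 + 3508) + (-81/2 - 9/59) = 230 + (-81/2 - 9*1/59) = 230 + (-81/2 - 9/59) = 230 - 4797/118 = 22343/118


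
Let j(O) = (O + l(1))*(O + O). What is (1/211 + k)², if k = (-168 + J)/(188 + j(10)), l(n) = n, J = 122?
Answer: 21613201/1852785936 ≈ 0.011665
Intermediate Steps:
j(O) = 2*O*(1 + O) (j(O) = (O + 1)*(O + O) = (1 + O)*(2*O) = 2*O*(1 + O))
k = -23/204 (k = (-168 + 122)/(188 + 2*10*(1 + 10)) = -46/(188 + 2*10*11) = -46/(188 + 220) = -46/408 = -46*1/408 = -23/204 ≈ -0.11275)
(1/211 + k)² = (1/211 - 23/204)² = (-4649/43044)² = 21613201/1852785936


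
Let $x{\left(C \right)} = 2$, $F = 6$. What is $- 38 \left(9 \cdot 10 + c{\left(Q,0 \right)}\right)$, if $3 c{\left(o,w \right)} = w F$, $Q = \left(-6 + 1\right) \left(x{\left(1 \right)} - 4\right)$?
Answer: $-3420$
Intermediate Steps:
$Q = 10$ ($Q = \left(-6 + 1\right) \left(2 - 4\right) = \left(-5\right) \left(-2\right) = 10$)
$c{\left(o,w \right)} = 2 w$ ($c{\left(o,w \right)} = \frac{w 6}{3} = \frac{6 w}{3} = 2 w$)
$- 38 \left(9 \cdot 10 + c{\left(Q,0 \right)}\right) = - 38 \left(9 \cdot 10 + 2 \cdot 0\right) = - 38 \left(90 + 0\right) = \left(-38\right) 90 = -3420$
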